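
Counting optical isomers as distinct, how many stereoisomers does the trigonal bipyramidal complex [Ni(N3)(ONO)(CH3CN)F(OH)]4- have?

In a trigonal bipyramid the two axial positions differ from the three equatorial ones.
Exhaustive case analysis gives 10 geometric isomers.
Of these, 10 lack any improper symmetry element and so occur as enantiomeric pairs, giving 10 + 10 = 20 stereoisomers in total.

20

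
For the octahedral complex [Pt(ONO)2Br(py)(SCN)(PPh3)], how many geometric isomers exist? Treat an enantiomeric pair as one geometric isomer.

In an octahedral complex each vertex has one trans partner and four cis neighbours.
Exhaustive case analysis gives 9 geometric isomers.

9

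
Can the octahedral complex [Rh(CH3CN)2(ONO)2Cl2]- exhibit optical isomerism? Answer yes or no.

An octahedron has six vertices in three trans pairs; every non-trans pair is cis.
Working through the distinct placements yields 5 geometric isomers: CH3CN trans, ONO trans, Cl trans; CH3CN trans, ONO cis, Cl cis; CH3CN cis, ONO trans, Cl cis; CH3CN cis, ONO cis, Cl cis (chiral); CH3CN cis, ONO cis, Cl trans.
One of these lacks any improper symmetry element and so occurs as an enantiomeric pair, giving 5 + 1 = 6 stereoisomers in total.

yes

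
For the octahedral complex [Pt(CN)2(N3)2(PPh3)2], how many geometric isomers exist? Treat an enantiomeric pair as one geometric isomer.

The six octahedral sites form three mutually perpendicular trans pairs.
There are 5 geometric isomers: CN trans, N3 trans, PPh3 trans; CN trans, N3 cis, PPh3 cis; CN cis, N3 cis, PPh3 trans; CN cis, N3 cis, PPh3 cis (chiral); CN cis, N3 trans, PPh3 cis.

5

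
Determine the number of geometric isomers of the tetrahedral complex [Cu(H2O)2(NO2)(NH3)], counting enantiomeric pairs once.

Only one geometric arrangement is possible.

1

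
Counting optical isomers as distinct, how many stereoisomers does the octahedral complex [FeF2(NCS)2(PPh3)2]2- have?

6

An octahedron has six vertices in three trans pairs; every non-trans pair is cis.
The distinct arrangements are (5 in all): F trans, NCS trans, PPh3 trans; F trans, NCS cis, PPh3 cis; F cis, NCS cis, PPh3 trans; F cis, NCS cis, PPh3 cis (chiral); F cis, NCS trans, PPh3 cis.
One of these lacks any improper symmetry element and so occurs as an enantiomeric pair, giving 5 + 1 = 6 stereoisomers in total.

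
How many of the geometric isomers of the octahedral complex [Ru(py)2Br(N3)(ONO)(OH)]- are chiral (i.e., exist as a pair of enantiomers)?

The six octahedral sites form three mutually perpendicular trans pairs.
Systematic enumeration (placing each ligand type in turn and discarding arrangements equivalent by rotation or reflection) gives 9 geometric isomers.
Of these, 6 lack any improper symmetry element and so occur as enantiomeric pairs, giving 9 + 6 = 15 stereoisomers in total.

6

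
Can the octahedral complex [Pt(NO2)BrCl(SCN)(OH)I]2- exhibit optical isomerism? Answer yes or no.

yes

The six octahedral sites form three mutually perpendicular trans pairs.
Placing the ligands in turn and identifying arrangements related by rotation or reflection leaves 15 distinct geometric isomers.
Of these, 15 lack any improper symmetry element and so occur as enantiomeric pairs, giving 15 + 15 = 30 stereoisomers in total.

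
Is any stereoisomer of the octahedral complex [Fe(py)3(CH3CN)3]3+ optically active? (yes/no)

There are 2 geometric isomers: py mer; py fac.
Each arrangement has an internal mirror plane or centre of symmetry, so none is chiral.

no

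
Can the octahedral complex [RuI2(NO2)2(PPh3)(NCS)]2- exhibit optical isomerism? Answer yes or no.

yes

The distinct arrangements are (6 in all): I trans, NO2 cis; I trans, NO2 trans; I cis, NO2 cis (3 arrangements, 2 chiral); I cis, NO2 trans.
Of these, 2 lack any improper symmetry element and so occur as enantiomeric pairs, giving 6 + 2 = 8 stereoisomers in total.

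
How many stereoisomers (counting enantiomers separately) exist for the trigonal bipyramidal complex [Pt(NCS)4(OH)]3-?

In a trigonal bipyramid the two axial positions differ from the three equatorial ones.
Systematic placement gives 2 geometric isomers: OH equatorial; OH axial.
Each arrangement has an internal mirror plane or centre of symmetry, so none is chiral.

2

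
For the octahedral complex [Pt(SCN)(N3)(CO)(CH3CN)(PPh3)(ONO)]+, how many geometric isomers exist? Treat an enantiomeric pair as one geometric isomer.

An octahedron has six vertices in three trans pairs; every non-trans pair is cis.
Exhaustive case analysis gives 15 geometric isomers.

15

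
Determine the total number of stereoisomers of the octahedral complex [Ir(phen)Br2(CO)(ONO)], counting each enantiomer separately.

6

The six octahedral sites form three mutually perpendicular trans pairs.
Each phen is bidentate and must span two cis positions.
Working through the distinct placements yields 4 geometric isomers: Br trans; Br cis (3 arrangements, 2 chiral).
Of these, 2 lack any improper symmetry element and so occur as enantiomeric pairs, giving 4 + 2 = 6 stereoisomers in total.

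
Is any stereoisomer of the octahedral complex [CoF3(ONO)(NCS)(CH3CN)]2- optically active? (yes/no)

yes

There are 4 geometric isomers: F mer (3 arrangements); F fac (chiral).
One of these lacks any improper symmetry element and so occurs as an enantiomeric pair, giving 4 + 1 = 5 stereoisomers in total.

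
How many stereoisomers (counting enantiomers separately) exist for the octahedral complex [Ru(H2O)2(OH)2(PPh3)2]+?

6

An octahedron has six vertices in three trans pairs; every non-trans pair is cis.
The distinct arrangements are (5 in all): H2O trans, OH trans, PPh3 trans; H2O trans, OH cis, PPh3 cis; H2O cis, OH cis, PPh3 trans; H2O cis, OH cis, PPh3 cis (chiral); H2O cis, OH trans, PPh3 cis.
One of these lacks any improper symmetry element and so occurs as an enantiomeric pair, giving 5 + 1 = 6 stereoisomers in total.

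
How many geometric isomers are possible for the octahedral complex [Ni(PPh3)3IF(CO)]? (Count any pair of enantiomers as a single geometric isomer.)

In an octahedral complex each vertex has one trans partner and four cis neighbours.
Working through the distinct placements yields 4 geometric isomers: PPh3 mer (3 arrangements); PPh3 fac (chiral).

4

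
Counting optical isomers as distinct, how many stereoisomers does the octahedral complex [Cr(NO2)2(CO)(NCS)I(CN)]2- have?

15

In an octahedral complex each vertex has one trans partner and four cis neighbours.
Exhaustive case analysis gives 9 geometric isomers.
Of these, 6 lack any improper symmetry element and so occur as enantiomeric pairs, giving 9 + 6 = 15 stereoisomers in total.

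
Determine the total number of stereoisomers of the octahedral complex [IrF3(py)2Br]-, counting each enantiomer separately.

An octahedron has six vertices in three trans pairs; every non-trans pair is cis.
Working through the distinct placements yields 3 geometric isomers: F mer, py trans; F fac, py cis; F mer, py cis.
Each arrangement has an internal mirror plane or centre of symmetry, so none is chiral.

3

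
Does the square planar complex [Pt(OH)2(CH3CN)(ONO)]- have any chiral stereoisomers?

A square has two trans pairs of vertices; adjacent vertices are cis.
Working through the distinct placements yields 2 geometric isomers: OH cis; OH trans.
Each arrangement has an internal mirror plane or centre of symmetry, so none is chiral.

no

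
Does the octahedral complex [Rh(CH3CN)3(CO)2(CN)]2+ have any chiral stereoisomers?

The six octahedral sites form three mutually perpendicular trans pairs.
The distinct arrangements are (3 in all): CH3CN mer, CO trans; CH3CN mer, CO cis; CH3CN fac, CO cis.
Each arrangement has an internal mirror plane or centre of symmetry, so none is chiral.

no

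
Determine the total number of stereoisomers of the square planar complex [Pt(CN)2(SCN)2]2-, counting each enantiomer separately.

2

A square has two trans pairs of vertices; adjacent vertices are cis.
Systematic placement gives 2 geometric isomers: CN cis; CN trans.
Each arrangement has an internal mirror plane or centre of symmetry, so none is chiral.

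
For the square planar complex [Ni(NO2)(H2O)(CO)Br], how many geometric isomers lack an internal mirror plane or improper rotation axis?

A square has two trans pairs of vertices; adjacent vertices are cis.
Systematic placement gives 3 geometric isomers: (Br/H2O trans, CO/NO2 trans); (Br/NO2 trans, CO/H2O trans); (Br/CO trans, H2O/NO2 trans).
Each arrangement has an internal mirror plane or centre of symmetry, so none is chiral.

0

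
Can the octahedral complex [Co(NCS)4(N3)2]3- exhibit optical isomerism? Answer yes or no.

In an octahedral complex each vertex has one trans partner and four cis neighbours.
Systematic placement gives 2 geometric isomers: N3 trans; N3 cis.
Each arrangement has an internal mirror plane or centre of symmetry, so none is chiral.

no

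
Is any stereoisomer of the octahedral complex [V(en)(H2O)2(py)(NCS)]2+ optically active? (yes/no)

yes

The six octahedral sites form three mutually perpendicular trans pairs.
Each en is bidentate and must span two cis positions.
There are 4 geometric isomers: H2O trans; H2O cis (3 arrangements, 2 chiral).
Of these, 2 lack any improper symmetry element and so occur as enantiomeric pairs, giving 4 + 2 = 6 stereoisomers in total.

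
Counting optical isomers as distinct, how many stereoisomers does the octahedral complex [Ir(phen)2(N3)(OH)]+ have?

3

An octahedron has six vertices in three trans pairs; every non-trans pair is cis.
Each phen is bidentate and must span two cis positions.
The distinct arrangements are (2 in all): N3 and OH mutually trans; N3 and OH mutually cis (chiral).
One of these lacks any improper symmetry element and so occurs as an enantiomeric pair, giving 2 + 1 = 3 stereoisomers in total.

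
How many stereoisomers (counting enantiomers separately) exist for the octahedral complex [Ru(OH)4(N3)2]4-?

2

The six octahedral sites form three mutually perpendicular trans pairs.
Systematic placement gives 2 geometric isomers: N3 trans; N3 cis.
Each arrangement has an internal mirror plane or centre of symmetry, so none is chiral.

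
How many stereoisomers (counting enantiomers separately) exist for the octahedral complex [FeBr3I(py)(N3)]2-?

In an octahedral complex each vertex has one trans partner and four cis neighbours.
There are 4 geometric isomers: Br mer (3 arrangements); Br fac (chiral).
One of these lacks any improper symmetry element and so occurs as an enantiomeric pair, giving 4 + 1 = 5 stereoisomers in total.

5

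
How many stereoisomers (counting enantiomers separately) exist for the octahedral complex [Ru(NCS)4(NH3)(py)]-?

2

The distinct arrangements are (2 in all): NH3 and py mutually trans; NH3 and py mutually cis.
Each arrangement has an internal mirror plane or centre of symmetry, so none is chiral.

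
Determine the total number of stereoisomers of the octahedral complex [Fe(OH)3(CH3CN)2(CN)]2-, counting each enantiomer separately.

An octahedron has six vertices in three trans pairs; every non-trans pair is cis.
The distinct arrangements are (3 in all): OH mer, CH3CN trans; OH mer, CH3CN cis; OH fac, CH3CN cis.
Each arrangement has an internal mirror plane or centre of symmetry, so none is chiral.

3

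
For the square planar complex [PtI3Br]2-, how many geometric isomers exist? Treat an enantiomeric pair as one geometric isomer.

Only one geometric arrangement is possible.

1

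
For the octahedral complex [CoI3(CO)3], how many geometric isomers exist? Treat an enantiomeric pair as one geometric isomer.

2

In an octahedral complex each vertex has one trans partner and four cis neighbours.
The distinct arrangements are (2 in all): I mer; I fac.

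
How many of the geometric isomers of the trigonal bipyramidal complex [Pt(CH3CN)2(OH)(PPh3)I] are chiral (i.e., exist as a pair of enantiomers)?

A trigonal bipyramid has two axial and three equatorial sites, which are chemically inequivalent.
Placing the ligands in turn and identifying arrangements related by rotation or reflection leaves 7 distinct geometric isomers.
Of these, 3 lack any improper symmetry element and so occur as enantiomeric pairs, giving 7 + 3 = 10 stereoisomers in total.

3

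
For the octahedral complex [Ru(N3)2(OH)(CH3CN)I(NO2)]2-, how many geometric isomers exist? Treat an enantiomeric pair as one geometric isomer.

9

Exhaustive case analysis gives 9 geometric isomers.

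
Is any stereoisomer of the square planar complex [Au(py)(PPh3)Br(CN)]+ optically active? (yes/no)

Working through the distinct placements yields 3 geometric isomers: (Br/PPh3 trans, CN/py trans); (Br/py trans, CN/PPh3 trans); (Br/CN trans, PPh3/py trans).
Each arrangement has an internal mirror plane or centre of symmetry, so none is chiral.

no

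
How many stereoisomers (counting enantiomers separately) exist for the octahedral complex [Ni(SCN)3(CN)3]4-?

The six octahedral sites form three mutually perpendicular trans pairs.
The distinct arrangements are (2 in all): SCN mer; SCN fac.
Each arrangement has an internal mirror plane or centre of symmetry, so none is chiral.

2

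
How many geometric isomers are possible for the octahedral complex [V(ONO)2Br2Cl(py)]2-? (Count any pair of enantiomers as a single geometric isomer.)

In an octahedral complex each vertex has one trans partner and four cis neighbours.
There are 6 geometric isomers: ONO cis, Br trans; ONO trans, Br trans; ONO cis, Br cis (3 arrangements, 2 chiral); ONO trans, Br cis.

6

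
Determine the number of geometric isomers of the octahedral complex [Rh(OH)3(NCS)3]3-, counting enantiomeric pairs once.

The six octahedral sites form three mutually perpendicular trans pairs.
Working through the distinct placements yields 2 geometric isomers: OH mer; OH fac.

2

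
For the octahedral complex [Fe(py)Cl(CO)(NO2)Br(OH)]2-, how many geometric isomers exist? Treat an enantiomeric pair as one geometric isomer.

15

An octahedron has six vertices in three trans pairs; every non-trans pair is cis.
Systematic enumeration (placing each ligand type in turn and discarding arrangements equivalent by rotation or reflection) gives 15 geometric isomers.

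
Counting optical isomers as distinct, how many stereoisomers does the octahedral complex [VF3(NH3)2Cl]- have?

The six octahedral sites form three mutually perpendicular trans pairs.
Working through the distinct placements yields 3 geometric isomers: F mer, NH3 trans; F fac, NH3 cis; F mer, NH3 cis.
Each arrangement has an internal mirror plane or centre of symmetry, so none is chiral.

3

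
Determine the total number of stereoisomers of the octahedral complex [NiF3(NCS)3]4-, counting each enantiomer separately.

In an octahedral complex each vertex has one trans partner and four cis neighbours.
Systematic placement gives 2 geometric isomers: F mer; F fac.
Each arrangement has an internal mirror plane or centre of symmetry, so none is chiral.

2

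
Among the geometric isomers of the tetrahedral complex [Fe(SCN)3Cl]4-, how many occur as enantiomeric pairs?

0

Only one geometric arrangement is possible.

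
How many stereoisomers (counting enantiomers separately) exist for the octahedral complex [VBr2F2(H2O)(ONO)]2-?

8

In an octahedral complex each vertex has one trans partner and four cis neighbours.
The distinct arrangements are (6 in all): Br trans, F trans; Br trans, F cis; Br cis, F cis (3 arrangements, 2 chiral); Br cis, F trans.
Of these, 2 lack any improper symmetry element and so occur as enantiomeric pairs, giving 6 + 2 = 8 stereoisomers in total.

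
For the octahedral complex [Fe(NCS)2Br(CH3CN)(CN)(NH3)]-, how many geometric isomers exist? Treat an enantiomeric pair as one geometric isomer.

9

Exhaustive case analysis gives 9 geometric isomers.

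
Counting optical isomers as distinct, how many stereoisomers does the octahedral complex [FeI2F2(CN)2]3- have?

6

An octahedron has six vertices in three trans pairs; every non-trans pair is cis.
The distinct arrangements are (5 in all): I trans, F trans, CN trans; I cis, F cis, CN trans; I trans, F cis, CN cis; I cis, F cis, CN cis (chiral); I cis, F trans, CN cis.
One of these lacks any improper symmetry element and so occurs as an enantiomeric pair, giving 5 + 1 = 6 stereoisomers in total.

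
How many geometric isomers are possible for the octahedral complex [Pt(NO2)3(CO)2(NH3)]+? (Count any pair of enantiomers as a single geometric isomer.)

Systematic placement gives 3 geometric isomers: NO2 mer, CO trans; NO2 mer, CO cis; NO2 fac, CO cis.

3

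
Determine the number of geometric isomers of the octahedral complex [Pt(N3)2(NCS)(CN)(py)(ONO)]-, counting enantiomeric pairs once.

9

An octahedron has six vertices in three trans pairs; every non-trans pair is cis.
Systematic enumeration (placing each ligand type in turn and discarding arrangements equivalent by rotation or reflection) gives 9 geometric isomers.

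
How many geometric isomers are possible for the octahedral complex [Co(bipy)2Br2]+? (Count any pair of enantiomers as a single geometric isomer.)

2

The six octahedral sites form three mutually perpendicular trans pairs.
Each bipy is bidentate and must span two cis positions.
There are 2 geometric isomers: Br trans; Br cis (chiral).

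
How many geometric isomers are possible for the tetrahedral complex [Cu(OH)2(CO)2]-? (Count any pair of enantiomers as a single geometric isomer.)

In a tetrahedral complex all four positions are equivalent and every pair of ligands is adjacent — there is no cis/trans distinction.
Only one geometric arrangement is possible.

1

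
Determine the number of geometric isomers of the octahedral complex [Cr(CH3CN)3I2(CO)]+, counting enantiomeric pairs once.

An octahedron has six vertices in three trans pairs; every non-trans pair is cis.
Systematic placement gives 3 geometric isomers: CH3CN mer, I trans; CH3CN mer, I cis; CH3CN fac, I cis.

3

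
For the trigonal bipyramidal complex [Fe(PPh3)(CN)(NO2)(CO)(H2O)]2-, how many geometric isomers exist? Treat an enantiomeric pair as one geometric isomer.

10

In a trigonal bipyramid the two axial positions differ from the three equatorial ones.
Exhaustive case analysis gives 10 geometric isomers.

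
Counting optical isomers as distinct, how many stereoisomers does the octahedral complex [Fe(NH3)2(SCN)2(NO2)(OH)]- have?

An octahedron has six vertices in three trans pairs; every non-trans pair is cis.
The distinct arrangements are (6 in all): NH3 trans, SCN trans; NH3 trans, SCN cis; NH3 cis, SCN trans; NH3 cis, SCN cis (3 arrangements, 2 chiral).
Of these, 2 lack any improper symmetry element and so occur as enantiomeric pairs, giving 6 + 2 = 8 stereoisomers in total.

8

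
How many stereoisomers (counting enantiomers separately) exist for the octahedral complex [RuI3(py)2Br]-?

In an octahedral complex each vertex has one trans partner and four cis neighbours.
There are 3 geometric isomers: I mer, py trans; I fac, py cis; I mer, py cis.
Each arrangement has an internal mirror plane or centre of symmetry, so none is chiral.

3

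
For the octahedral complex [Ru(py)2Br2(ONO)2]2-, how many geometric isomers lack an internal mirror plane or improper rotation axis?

In an octahedral complex each vertex has one trans partner and four cis neighbours.
There are 5 geometric isomers: py trans, Br trans, ONO trans; py cis, Br trans, ONO cis; py trans, Br cis, ONO cis; py cis, Br cis, ONO cis (chiral); py cis, Br cis, ONO trans.
One of these lacks any improper symmetry element and so occurs as an enantiomeric pair, giving 5 + 1 = 6 stereoisomers in total.

1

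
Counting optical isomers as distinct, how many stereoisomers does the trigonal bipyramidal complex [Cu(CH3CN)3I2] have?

3

There are 3 geometric isomers: I both equatorial; I one axial, one equatorial; I both axial.
Each arrangement has an internal mirror plane or centre of symmetry, so none is chiral.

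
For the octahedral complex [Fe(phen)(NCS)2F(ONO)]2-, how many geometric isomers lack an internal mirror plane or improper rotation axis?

Each phen is bidentate and must span two cis positions.
Systematic placement gives 4 geometric isomers: NCS cis (3 arrangements, 2 chiral); NCS trans.
Of these, 2 lack any improper symmetry element and so occur as enantiomeric pairs, giving 4 + 2 = 6 stereoisomers in total.

2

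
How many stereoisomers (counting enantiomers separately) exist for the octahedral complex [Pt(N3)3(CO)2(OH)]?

3

An octahedron has six vertices in three trans pairs; every non-trans pair is cis.
The distinct arrangements are (3 in all): N3 mer, CO trans; N3 fac, CO cis; N3 mer, CO cis.
Each arrangement has an internal mirror plane or centre of symmetry, so none is chiral.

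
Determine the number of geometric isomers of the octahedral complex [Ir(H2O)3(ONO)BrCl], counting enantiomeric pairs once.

4

An octahedron has six vertices in three trans pairs; every non-trans pair is cis.
Systematic placement gives 4 geometric isomers: H2O mer (3 arrangements); H2O fac (chiral).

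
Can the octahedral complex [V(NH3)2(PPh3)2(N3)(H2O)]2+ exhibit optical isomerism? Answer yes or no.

Systematic placement gives 6 geometric isomers: NH3 trans, PPh3 trans; NH3 cis, PPh3 cis (3 arrangements, 2 chiral); NH3 cis, PPh3 trans; NH3 trans, PPh3 cis.
Of these, 2 lack any improper symmetry element and so occur as enantiomeric pairs, giving 6 + 2 = 8 stereoisomers in total.

yes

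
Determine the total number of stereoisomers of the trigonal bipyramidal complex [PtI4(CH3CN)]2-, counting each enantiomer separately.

2

In a trigonal bipyramid the two axial positions differ from the three equatorial ones.
Working through the distinct placements yields 2 geometric isomers: CH3CN axial; CH3CN equatorial.
Each arrangement has an internal mirror plane or centre of symmetry, so none is chiral.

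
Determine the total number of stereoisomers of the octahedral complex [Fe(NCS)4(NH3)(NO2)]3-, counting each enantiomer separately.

In an octahedral complex each vertex has one trans partner and four cis neighbours.
The distinct arrangements are (2 in all): NH3 and NO2 mutually trans; NH3 and NO2 mutually cis.
Each arrangement has an internal mirror plane or centre of symmetry, so none is chiral.

2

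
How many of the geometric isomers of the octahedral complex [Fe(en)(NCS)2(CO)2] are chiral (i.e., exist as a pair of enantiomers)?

Each en is bidentate and must span two cis positions.
Systematic placement gives 3 geometric isomers: NCS cis, CO trans; NCS cis, CO cis (chiral); NCS trans, CO cis.
One of these lacks any improper symmetry element and so occurs as an enantiomeric pair, giving 3 + 1 = 4 stereoisomers in total.

1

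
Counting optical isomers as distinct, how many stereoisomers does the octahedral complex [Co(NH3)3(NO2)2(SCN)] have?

3

The six octahedral sites form three mutually perpendicular trans pairs.
Systematic placement gives 3 geometric isomers: NH3 mer, NO2 cis; NH3 mer, NO2 trans; NH3 fac, NO2 cis.
Each arrangement has an internal mirror plane or centre of symmetry, so none is chiral.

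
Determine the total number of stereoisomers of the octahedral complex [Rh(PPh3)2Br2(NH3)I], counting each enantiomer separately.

The six octahedral sites form three mutually perpendicular trans pairs.
Working through the distinct placements yields 6 geometric isomers: PPh3 trans, Br trans; PPh3 cis, Br trans; PPh3 trans, Br cis; PPh3 cis, Br cis (3 arrangements, 2 chiral).
Of these, 2 lack any improper symmetry element and so occur as enantiomeric pairs, giving 6 + 2 = 8 stereoisomers in total.

8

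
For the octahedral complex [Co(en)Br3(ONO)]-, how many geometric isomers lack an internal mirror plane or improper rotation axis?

0

Each en is bidentate and must span two cis positions.
There are 2 geometric isomers: Br mer; Br fac.
Each arrangement has an internal mirror plane or centre of symmetry, so none is chiral.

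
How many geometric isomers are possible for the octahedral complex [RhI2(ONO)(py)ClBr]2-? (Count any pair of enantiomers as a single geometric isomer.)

An octahedron has six vertices in three trans pairs; every non-trans pair is cis.
Exhaustive case analysis gives 9 geometric isomers.

9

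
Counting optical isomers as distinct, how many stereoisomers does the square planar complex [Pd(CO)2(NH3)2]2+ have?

In a square planar complex each vertex has one trans partner and two cis neighbours.
The distinct arrangements are (2 in all): CO cis; CO trans.
Each arrangement has an internal mirror plane or centre of symmetry, so none is chiral.

2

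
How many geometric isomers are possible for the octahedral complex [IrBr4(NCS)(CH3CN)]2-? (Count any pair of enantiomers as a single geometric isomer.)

2

In an octahedral complex each vertex has one trans partner and four cis neighbours.
There are 2 geometric isomers: NCS and CH3CN mutually trans; NCS and CH3CN mutually cis.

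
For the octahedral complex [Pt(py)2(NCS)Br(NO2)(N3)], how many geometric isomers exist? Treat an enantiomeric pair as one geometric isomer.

In an octahedral complex each vertex has one trans partner and four cis neighbours.
Placing the ligands in turn and identifying arrangements related by rotation or reflection leaves 9 distinct geometric isomers.

9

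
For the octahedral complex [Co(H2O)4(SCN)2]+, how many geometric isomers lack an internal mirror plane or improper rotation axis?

An octahedron has six vertices in three trans pairs; every non-trans pair is cis.
Systematic placement gives 2 geometric isomers: SCN trans; SCN cis.
Each arrangement has an internal mirror plane or centre of symmetry, so none is chiral.

0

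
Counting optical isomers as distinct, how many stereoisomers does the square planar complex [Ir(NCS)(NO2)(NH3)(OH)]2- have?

3

In a square planar complex each vertex has one trans partner and two cis neighbours.
Working through the distinct placements yields 3 geometric isomers: (NCS/NO2 trans, NH3/OH trans); (NCS/OH trans, NH3/NO2 trans); (NCS/NH3 trans, NO2/OH trans).
Each arrangement has an internal mirror plane or centre of symmetry, so none is chiral.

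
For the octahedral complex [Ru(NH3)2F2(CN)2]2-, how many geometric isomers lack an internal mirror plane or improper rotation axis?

There are 5 geometric isomers: NH3 trans, F trans, CN trans; NH3 cis, F cis, CN trans; NH3 trans, F cis, CN cis; NH3 cis, F cis, CN cis (chiral); NH3 cis, F trans, CN cis.
One of these lacks any improper symmetry element and so occurs as an enantiomeric pair, giving 5 + 1 = 6 stereoisomers in total.

1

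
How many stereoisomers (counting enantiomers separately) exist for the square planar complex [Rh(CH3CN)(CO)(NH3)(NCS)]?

3

A square has two trans pairs of vertices; adjacent vertices are cis.
Working through the distinct placements yields 3 geometric isomers: (CH3CN/NCS trans, CO/NH3 trans); (CH3CN/NH3 trans, CO/NCS trans); (CH3CN/CO trans, NCS/NH3 trans).
Each arrangement has an internal mirror plane or centre of symmetry, so none is chiral.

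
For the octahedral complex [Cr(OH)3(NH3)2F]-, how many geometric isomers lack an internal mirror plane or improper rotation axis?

The six octahedral sites form three mutually perpendicular trans pairs.
Systematic placement gives 3 geometric isomers: OH mer, NH3 cis; OH mer, NH3 trans; OH fac, NH3 cis.
Each arrangement has an internal mirror plane or centre of symmetry, so none is chiral.

0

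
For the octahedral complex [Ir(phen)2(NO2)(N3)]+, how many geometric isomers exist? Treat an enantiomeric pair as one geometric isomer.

Each phen is bidentate and must span two cis positions.
Systematic placement gives 2 geometric isomers: NO2 and N3 mutually trans; NO2 and N3 mutually cis (chiral).

2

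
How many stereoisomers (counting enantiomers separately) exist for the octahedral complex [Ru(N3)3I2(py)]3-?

3

In an octahedral complex each vertex has one trans partner and four cis neighbours.
There are 3 geometric isomers: N3 mer, I trans; N3 fac, I cis; N3 mer, I cis.
Each arrangement has an internal mirror plane or centre of symmetry, so none is chiral.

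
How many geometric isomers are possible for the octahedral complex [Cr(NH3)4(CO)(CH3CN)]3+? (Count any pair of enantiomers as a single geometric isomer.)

Systematic placement gives 2 geometric isomers: CO and CH3CN mutually trans; CO and CH3CN mutually cis.

2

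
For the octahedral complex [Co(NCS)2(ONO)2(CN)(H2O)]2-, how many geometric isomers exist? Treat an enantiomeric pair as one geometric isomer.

6

An octahedron has six vertices in three trans pairs; every non-trans pair is cis.
The distinct arrangements are (6 in all): NCS trans, ONO trans; NCS cis, ONO cis (3 arrangements, 2 chiral); NCS cis, ONO trans; NCS trans, ONO cis.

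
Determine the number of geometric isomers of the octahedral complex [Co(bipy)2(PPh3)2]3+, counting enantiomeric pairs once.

In an octahedral complex each vertex has one trans partner and four cis neighbours.
Each bipy is bidentate and must span two cis positions.
Working through the distinct placements yields 2 geometric isomers: PPh3 trans; PPh3 cis (chiral).

2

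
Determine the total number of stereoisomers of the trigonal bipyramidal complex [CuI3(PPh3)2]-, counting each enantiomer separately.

3

A trigonal bipyramid has two axial and three equatorial sites, which are chemically inequivalent.
Systematic placement gives 3 geometric isomers: PPh3 both equatorial; PPh3 one axial, one equatorial; PPh3 both axial.
Each arrangement has an internal mirror plane or centre of symmetry, so none is chiral.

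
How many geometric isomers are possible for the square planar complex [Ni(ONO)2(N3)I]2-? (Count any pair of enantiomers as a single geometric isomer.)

In a square planar complex each vertex has one trans partner and two cis neighbours.
Working through the distinct placements yields 2 geometric isomers: ONO cis; ONO trans.

2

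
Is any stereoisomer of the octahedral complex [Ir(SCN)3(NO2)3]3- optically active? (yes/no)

no

An octahedron has six vertices in three trans pairs; every non-trans pair is cis.
The distinct arrangements are (2 in all): SCN mer; SCN fac.
Each arrangement has an internal mirror plane or centre of symmetry, so none is chiral.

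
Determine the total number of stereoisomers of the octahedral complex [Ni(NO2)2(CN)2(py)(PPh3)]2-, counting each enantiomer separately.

8

Working through the distinct placements yields 6 geometric isomers: NO2 trans, CN trans; NO2 cis, CN trans; NO2 cis, CN cis (3 arrangements, 2 chiral); NO2 trans, CN cis.
Of these, 2 lack any improper symmetry element and so occur as enantiomeric pairs, giving 6 + 2 = 8 stereoisomers in total.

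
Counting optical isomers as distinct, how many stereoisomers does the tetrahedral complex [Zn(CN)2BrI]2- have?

1

In a tetrahedral complex all four positions are equivalent and every pair of ligands is adjacent — there is no cis/trans distinction.
Only one geometric arrangement is possible.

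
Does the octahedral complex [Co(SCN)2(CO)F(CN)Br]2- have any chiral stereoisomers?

yes

Placing the ligands in turn and identifying arrangements related by rotation or reflection leaves 9 distinct geometric isomers.
Of these, 6 lack any improper symmetry element and so occur as enantiomeric pairs, giving 9 + 6 = 15 stereoisomers in total.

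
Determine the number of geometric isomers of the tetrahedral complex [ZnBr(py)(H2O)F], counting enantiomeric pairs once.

In a tetrahedral complex all four positions are equivalent and every pair of ligands is adjacent — there is no cis/trans distinction.
Only one geometric arrangement is possible; it has no improper symmetry element, so it exists as a pair of enantiomers (2 stereoisomers).

1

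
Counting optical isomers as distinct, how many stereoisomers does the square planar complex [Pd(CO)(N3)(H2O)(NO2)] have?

3

In a square planar complex each vertex has one trans partner and two cis neighbours.
The distinct arrangements are (3 in all): (CO/N3 trans, H2O/NO2 trans); (CO/NO2 trans, H2O/N3 trans); (CO/H2O trans, N3/NO2 trans).
Each arrangement has an internal mirror plane or centre of symmetry, so none is chiral.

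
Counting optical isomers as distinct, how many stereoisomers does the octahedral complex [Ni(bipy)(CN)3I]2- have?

Each bipy is bidentate and must span two cis positions.
The distinct arrangements are (2 in all): CN mer; CN fac.
Each arrangement has an internal mirror plane or centre of symmetry, so none is chiral.

2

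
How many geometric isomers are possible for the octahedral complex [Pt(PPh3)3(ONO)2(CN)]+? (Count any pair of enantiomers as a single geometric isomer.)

3

An octahedron has six vertices in three trans pairs; every non-trans pair is cis.
There are 3 geometric isomers: PPh3 mer, ONO cis; PPh3 mer, ONO trans; PPh3 fac, ONO cis.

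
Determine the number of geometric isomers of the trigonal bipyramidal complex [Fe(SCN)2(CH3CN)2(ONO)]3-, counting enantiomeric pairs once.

5

A trigonal bipyramid has two axial and three equatorial sites, which are chemically inequivalent.
Placing the ligands in turn and identifying arrangements related by rotation or reflection leaves 5 distinct geometric isomers.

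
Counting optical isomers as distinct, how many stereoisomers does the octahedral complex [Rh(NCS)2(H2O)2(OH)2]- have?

6

An octahedron has six vertices in three trans pairs; every non-trans pair is cis.
Working through the distinct placements yields 5 geometric isomers: NCS trans, H2O trans, OH trans; NCS cis, H2O trans, OH cis; NCS cis, H2O cis, OH trans; NCS cis, H2O cis, OH cis (chiral); NCS trans, H2O cis, OH cis.
One of these lacks any improper symmetry element and so occurs as an enantiomeric pair, giving 5 + 1 = 6 stereoisomers in total.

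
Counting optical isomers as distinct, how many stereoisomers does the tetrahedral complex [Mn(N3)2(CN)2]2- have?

1

In a tetrahedral complex all four positions are equivalent and every pair of ligands is adjacent — there is no cis/trans distinction.
Only one geometric arrangement is possible.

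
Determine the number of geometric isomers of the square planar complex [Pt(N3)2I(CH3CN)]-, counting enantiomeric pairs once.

2

A square has two trans pairs of vertices; adjacent vertices are cis.
Working through the distinct placements yields 2 geometric isomers: N3 cis; N3 trans.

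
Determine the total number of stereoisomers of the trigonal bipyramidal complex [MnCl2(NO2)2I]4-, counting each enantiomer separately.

In a trigonal bipyramid the two axial positions differ from the three equatorial ones.
Exhaustive case analysis gives 5 geometric isomers.
One of these lacks any improper symmetry element and so occurs as an enantiomeric pair, giving 5 + 1 = 6 stereoisomers in total.

6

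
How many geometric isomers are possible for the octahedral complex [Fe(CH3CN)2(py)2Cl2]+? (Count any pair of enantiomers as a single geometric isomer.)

5

Working through the distinct placements yields 5 geometric isomers: CH3CN trans, py trans, Cl trans; CH3CN trans, py cis, Cl cis; CH3CN cis, py trans, Cl cis; CH3CN cis, py cis, Cl cis (chiral); CH3CN cis, py cis, Cl trans.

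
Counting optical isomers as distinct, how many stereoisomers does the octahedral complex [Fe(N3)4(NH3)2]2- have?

2

In an octahedral complex each vertex has one trans partner and four cis neighbours.
Working through the distinct placements yields 2 geometric isomers: NH3 trans; NH3 cis.
Each arrangement has an internal mirror plane or centre of symmetry, so none is chiral.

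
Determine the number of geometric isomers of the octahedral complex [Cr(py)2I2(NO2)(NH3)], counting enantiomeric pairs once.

Working through the distinct placements yields 6 geometric isomers: py trans, I trans; py cis, I trans; py trans, I cis; py cis, I cis (3 arrangements, 2 chiral).

6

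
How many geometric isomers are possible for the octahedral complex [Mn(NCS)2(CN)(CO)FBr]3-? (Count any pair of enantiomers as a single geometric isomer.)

An octahedron has six vertices in three trans pairs; every non-trans pair is cis.
Placing the ligands in turn and identifying arrangements related by rotation or reflection leaves 9 distinct geometric isomers.

9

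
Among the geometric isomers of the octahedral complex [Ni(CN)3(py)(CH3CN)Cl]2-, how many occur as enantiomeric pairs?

1

The six octahedral sites form three mutually perpendicular trans pairs.
Working through the distinct placements yields 4 geometric isomers: CN mer (3 arrangements); CN fac (chiral).
One of these lacks any improper symmetry element and so occurs as an enantiomeric pair, giving 4 + 1 = 5 stereoisomers in total.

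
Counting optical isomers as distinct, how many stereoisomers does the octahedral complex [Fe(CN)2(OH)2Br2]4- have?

An octahedron has six vertices in three trans pairs; every non-trans pair is cis.
There are 5 geometric isomers: CN trans, OH trans, Br trans; CN cis, OH cis, Br trans; CN cis, OH trans, Br cis; CN cis, OH cis, Br cis (chiral); CN trans, OH cis, Br cis.
One of these lacks any improper symmetry element and so occurs as an enantiomeric pair, giving 5 + 1 = 6 stereoisomers in total.

6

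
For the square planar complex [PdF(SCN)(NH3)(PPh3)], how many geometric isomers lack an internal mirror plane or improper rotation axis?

0

A square has two trans pairs of vertices; adjacent vertices are cis.
The distinct arrangements are (3 in all): (F/PPh3 trans, NH3/SCN trans); (F/SCN trans, NH3/PPh3 trans); (F/NH3 trans, PPh3/SCN trans).
Each arrangement has an internal mirror plane or centre of symmetry, so none is chiral.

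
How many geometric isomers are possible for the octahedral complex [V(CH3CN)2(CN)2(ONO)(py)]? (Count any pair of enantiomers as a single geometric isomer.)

6

An octahedron has six vertices in three trans pairs; every non-trans pair is cis.
Systematic placement gives 6 geometric isomers: CH3CN trans, CN trans; CH3CN trans, CN cis; CH3CN cis, CN cis (3 arrangements, 2 chiral); CH3CN cis, CN trans.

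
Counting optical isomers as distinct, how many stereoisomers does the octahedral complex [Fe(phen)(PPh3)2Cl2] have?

In an octahedral complex each vertex has one trans partner and four cis neighbours.
Each phen is bidentate and must span two cis positions.
There are 3 geometric isomers: PPh3 cis, Cl trans; PPh3 cis, Cl cis (chiral); PPh3 trans, Cl cis.
One of these lacks any improper symmetry element and so occurs as an enantiomeric pair, giving 3 + 1 = 4 stereoisomers in total.

4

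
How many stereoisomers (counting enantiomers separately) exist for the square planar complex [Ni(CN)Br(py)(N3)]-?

3

In a square planar complex each vertex has one trans partner and two cis neighbours.
The distinct arrangements are (3 in all): (Br/N3 trans, CN/py trans); (Br/py trans, CN/N3 trans); (Br/CN trans, N3/py trans).
Each arrangement has an internal mirror plane or centre of symmetry, so none is chiral.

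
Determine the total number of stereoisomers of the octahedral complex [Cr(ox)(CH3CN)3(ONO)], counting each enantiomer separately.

2

Each ox is bidentate and must span two cis positions.
The distinct arrangements are (2 in all): CH3CN mer; CH3CN fac.
Each arrangement has an internal mirror plane or centre of symmetry, so none is chiral.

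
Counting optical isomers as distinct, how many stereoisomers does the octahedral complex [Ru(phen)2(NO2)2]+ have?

3

Each phen is bidentate and must span two cis positions.
Working through the distinct placements yields 2 geometric isomers: NO2 trans; NO2 cis (chiral).
One of these lacks any improper symmetry element and so occurs as an enantiomeric pair, giving 2 + 1 = 3 stereoisomers in total.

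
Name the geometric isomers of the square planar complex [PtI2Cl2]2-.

cis and trans

In a square planar complex each vertex has one trans partner and two cis neighbours.
There are 2 geometric isomers: I cis; I trans.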